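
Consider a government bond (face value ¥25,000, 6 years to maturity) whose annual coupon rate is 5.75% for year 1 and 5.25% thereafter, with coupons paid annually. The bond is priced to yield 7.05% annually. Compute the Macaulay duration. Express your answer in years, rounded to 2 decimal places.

Periodic yield y = 0.0705. Discount each cash flow and weight by its year:
  t   CF        PV=CF/(1+0.0705)^t    t·PV
  1     1,437.50     1,342.8305     1,342.8305
  2     1,312.50     1,145.3177     2,290.6354
  3     1,312.50     1,069.8904     3,209.6712
  4     1,312.50       999.4306     3,997.7222
  5     1,312.50       933.6110     4,668.0549
  6    26,312.50    17,484.0518   104,904.3105
  Σ                 22,975.1319   120,413.2248
Price P = Σ PV = 22,975.1319.
Macaulay duration = Σ(t·PV) / P = 120,413.2248 / 22,975.1319 = 5.24102 years.

5.24 years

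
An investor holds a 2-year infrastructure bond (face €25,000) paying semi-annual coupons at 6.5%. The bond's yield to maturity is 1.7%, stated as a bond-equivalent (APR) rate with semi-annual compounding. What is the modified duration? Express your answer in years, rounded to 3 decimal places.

Periodic yield y = 0.0085. First find Macaulay duration:
  t   CF        PV=CF/(1+0.0085)^t    t·PV
  1       812.50       805.6520       805.6520
  2       812.50       798.8616     1,597.7233
  3       812.50       792.1285     2,376.3856
  4    25,812.50    24,953.2121    99,812.8486
  Σ                 27,349.8543   104,592.6094
P = 27,349.8543; Macaulay duration = 104,592.6094 / 27,349.8543 = 3.82425 half-year periods = 1.91212 years.
Modified duration = D_Mac / (1 + y) = 1.91212 / 1.0085 = 1.89601 years.

1.896 years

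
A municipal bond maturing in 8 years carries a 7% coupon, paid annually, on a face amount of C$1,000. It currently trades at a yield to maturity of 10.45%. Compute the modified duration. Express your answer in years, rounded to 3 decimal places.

5.612 years

Periodic yield y = 0.1045. First find Macaulay duration:
  t   CF        PV=CF/(1+0.1045)^t    t·PV
  1        70.00        63.3771        63.3771
  2        70.00        57.3808       114.7616
  3        70.00        51.9518       155.8555
  4        70.00        47.0365       188.1461
  5        70.00        42.5863       212.9313
  6        70.00        38.5570       231.3423
  7        70.00        34.9090       244.3633
  8     1,070.00       483.1233     3,864.9867
  Σ                    818.9219     5,075.7638
P = 818.9219; Macaulay duration = 5,075.7638 / 818.9219 = 6.19810 years.
Modified duration = D_Mac / (1 + y) = 6.19810 / 1.1045 = 5.61168 years.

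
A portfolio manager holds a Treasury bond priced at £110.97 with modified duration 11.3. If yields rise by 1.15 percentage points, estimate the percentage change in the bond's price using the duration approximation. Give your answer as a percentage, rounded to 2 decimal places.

-13.00%

Duration approximation: ΔP/P ≈ -D_mod · Δy = -11.3 × (+0.0115) = -0.129950.
As a percentage: -12.9950%.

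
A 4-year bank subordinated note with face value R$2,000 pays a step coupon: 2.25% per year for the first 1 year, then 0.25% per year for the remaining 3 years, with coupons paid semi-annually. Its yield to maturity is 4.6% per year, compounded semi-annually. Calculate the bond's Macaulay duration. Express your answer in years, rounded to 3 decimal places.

Periodic yield y = 0.023. Discount each cash flow and weight by its period:
  t   CF        PV=CF/(1+0.023)^t    t·PV
  1        22.50        21.9941        21.9941
  2        22.50        21.4996        42.9993
  3         2.50         2.3351         7.0054
  4         2.50         2.2826         9.1306
  5         2.50         2.2313        11.1566
  6         2.50         2.1812        13.0869
  7         2.50         2.1321        14.9248
  8     2,002.50     1,669.4271    13,355.4167
  Σ                  1,724.0832    13,475.7144
Price P = Σ PV = 1,724.0832.
Macaulay duration = Σ(t·PV) / P = 13,475.7144 / 1,724.0832 = 7.81616 half-year periods.
In years: 7.81616 / 2 = 3.90808 years.

3.908 years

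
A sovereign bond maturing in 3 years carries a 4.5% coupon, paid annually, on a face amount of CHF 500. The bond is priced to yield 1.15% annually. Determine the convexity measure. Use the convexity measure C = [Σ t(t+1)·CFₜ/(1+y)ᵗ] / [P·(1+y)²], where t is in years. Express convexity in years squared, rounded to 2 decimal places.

11.10

With y = 0.0115:
  t   CF        PV=CF/(1+0.0115)^t    t·PV        t(t+1)·PV
  1        22.50        22.2442        22.2442          44.4884
  2        22.50        21.9913        43.9826         131.9478
  3       522.50       504.8805     1,514.6416       6,058.5665
  Σ                    549.1160     1,580.8684       6,235.0026
P = 549.1160.
Convexity = Σ t(t+1)·PV / [P·(1+y)²] = 6,235.0026 / (549.1160 × 1.023132) = 11.09790.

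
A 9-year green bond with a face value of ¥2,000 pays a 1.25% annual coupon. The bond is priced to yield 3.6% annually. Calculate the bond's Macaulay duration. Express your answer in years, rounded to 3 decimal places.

Periodic yield y = 0.036. Discount each cash flow and weight by its year:
  t   CF        PV=CF/(1+0.036)^t    t·PV
  1        25.00        24.1313        24.1313
  2        25.00        23.2927        46.5855
  3        25.00        22.4833        67.4500
  4        25.00        21.7021        86.8082
  5        25.00        20.9479       104.7397
  6        25.00        20.2200       121.3201
  7        25.00        19.5174       136.6217
  8        25.00        18.8392       150.7134
  9     2,025.00     1,472.9474    13,256.5263
  Σ                  1,644.0813    13,994.8962
Price P = Σ PV = 1,644.0813.
Macaulay duration = Σ(t·PV) / P = 13,994.8962 / 1,644.0813 = 8.51229 years.

8.512 years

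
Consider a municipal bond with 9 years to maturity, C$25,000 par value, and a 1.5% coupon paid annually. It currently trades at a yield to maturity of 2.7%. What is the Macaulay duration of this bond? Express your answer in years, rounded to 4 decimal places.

Periodic yield y = 0.027. Discount each cash flow and weight by its year:
  t   CF        PV=CF/(1+0.027)^t    t·PV
  1       375.00       365.1412       365.1412
  2       375.00       355.5416       711.0831
  3       375.00       346.1943     1,038.5830
  4       375.00       337.0928     1,348.3713
  5       375.00       328.2306     1,641.1529
  6       375.00       319.6014     1,917.6081
  7       375.00       311.1990     2,178.3928
  8       375.00       303.0175     2,424.1400
  9    25,375.00    19,965.1261   179,686.1353
  Σ                 22,631.1445   191,310.6078
Price P = Σ PV = 22,631.1445.
Macaulay duration = Σ(t·PV) / P = 191,310.6078 / 22,631.1445 = 8.45342 years.

8.4534 years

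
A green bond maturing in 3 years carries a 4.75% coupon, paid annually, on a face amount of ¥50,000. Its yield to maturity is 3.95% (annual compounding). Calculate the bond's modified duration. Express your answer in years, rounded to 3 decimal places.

2.759 years

Periodic yield y = 0.0395. First find Macaulay duration:
  t   CF        PV=CF/(1+0.0395)^t    t·PV
  1     2,375.00     2,284.7523     2,284.7523
  2     2,375.00     2,197.9339     4,395.8678
  3    52,375.00    46,628.4045   139,885.2134
  Σ                 51,111.0906   146,565.8335
P = 51,111.0906; Macaulay duration = 146,565.8335 / 51,111.0906 = 2.86759 years.
Modified duration = D_Mac / (1 + y) = 2.86759 / 1.0395 = 2.75863 years.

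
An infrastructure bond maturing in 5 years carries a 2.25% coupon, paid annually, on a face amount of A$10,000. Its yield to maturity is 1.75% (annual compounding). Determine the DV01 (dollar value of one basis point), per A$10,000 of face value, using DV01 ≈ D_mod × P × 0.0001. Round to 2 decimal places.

A$4.82

Periodic yield y = 0.0175.
  t   CF        PV=CF/(1+0.0175)^t    t·PV
  1       225.00       221.1302       221.1302
  2       225.00       217.3270       434.6540
  3       225.00       213.5892       640.7676
  4       225.00       209.9157       839.6627
  5    10,225.00     9,375.4307    46,877.1534
  Σ                 10,237.3928    49,013.3678
P = 10,237.3928; D_Mac = 4.78768 yrs; D_mod = 4.70534 yrs.
DV01 ≈ 4.70534 × 10,237.3928 × 0.0001 = 4.817039.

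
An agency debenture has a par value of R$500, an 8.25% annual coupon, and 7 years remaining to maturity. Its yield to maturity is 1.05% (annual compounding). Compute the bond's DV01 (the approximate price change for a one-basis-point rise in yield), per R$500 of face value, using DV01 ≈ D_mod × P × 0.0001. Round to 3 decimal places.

Periodic yield y = 0.0105.
  t   CF        PV=CF/(1+0.0105)^t    t·PV
  1        41.25        40.8214        40.8214
  2        41.25        40.3972        80.7944
  3        41.25        39.9774       119.9323
  4        41.25        39.5620       158.2482
  5        41.25        39.1510       195.7548
  6        41.25        38.7441       232.4649
  7       541.25       503.0877     3,521.6138
  Σ                    741.7408     4,349.6297
P = 741.7408; D_Mac = 5.86408 yrs; D_mod = 5.80315 yrs.
DV01 ≈ 5.80315 × 741.7408 × 0.0001 = 0.430443.

R$0.430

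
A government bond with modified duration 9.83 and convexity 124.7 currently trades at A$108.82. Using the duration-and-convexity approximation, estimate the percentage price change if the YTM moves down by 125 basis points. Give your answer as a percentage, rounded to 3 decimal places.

Duration effect: -D_mod·Δy = -9.83 × (-0.0125) = +0.122875
Convexity effect: ½·C·(Δy)² = 0.5 × 124.7 × (-0.0125)² = +0.0097421875
ΔP/P ≈ +0.122875 + 0.0097421875 = +0.1326171875
= +13.26171875%.

+13.262%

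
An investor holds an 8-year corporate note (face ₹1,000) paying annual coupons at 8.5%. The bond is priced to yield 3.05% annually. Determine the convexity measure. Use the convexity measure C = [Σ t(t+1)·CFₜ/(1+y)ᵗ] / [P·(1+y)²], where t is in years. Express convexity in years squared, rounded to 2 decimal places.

With y = 0.0305:
  t   CF        PV=CF/(1+0.0305)^t    t·PV        t(t+1)·PV
  1        85.00        82.4842        82.4842         164.9685
  2        85.00        80.0429       160.0858         480.2575
  3        85.00        77.6739       233.0216         932.0864
  4        85.00        75.3749       301.4997       1,507.4987
  5        85.00        73.1440       365.7202       2,194.3212
  6        85.00        70.9792       425.8751       2,981.1254
  7        85.00        68.8784       482.1487       3,857.1895
  8     1,085.00       853.1900     6,825.5202      61,429.6818
  Σ                  1,381.7676     8,876.3556      73,547.1290
P = 1,381.7676.
Convexity = Σ t(t+1)·PV / [P·(1+y)²] = 73,547.1290 / (1,381.7676 × 1.061930) = 50.12273.

50.12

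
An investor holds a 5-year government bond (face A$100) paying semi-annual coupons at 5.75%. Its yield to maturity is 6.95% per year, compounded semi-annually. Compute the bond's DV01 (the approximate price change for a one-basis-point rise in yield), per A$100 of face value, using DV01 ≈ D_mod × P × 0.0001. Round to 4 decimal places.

Periodic yield y = 0.03475.
  t   CF        PV=CF/(1+0.03475)^t    t·PV
  1        2.875         2.7784         2.7784
  2        2.875         2.6851         5.3703
  3        2.875         2.5950         7.7849
  4        2.875         2.5078        10.0313
  5        2.875         2.4236        12.1180
  6        2.875         2.3422        14.0532
  7        2.875         2.2635        15.8448
  8        2.875         2.1875        17.5003
  9        2.875         2.1141        19.0266
  10     102.875        73.1064       731.0642
  Σ                     95.0037       835.5720
P = 95.0037; D_Mac = 8.79515 half-year periods = 4.39757 yrs; D_mod = 4.24989 yrs.
DV01 ≈ 4.24989 × 95.0037 × 0.0001 = 0.040376.

A$0.0404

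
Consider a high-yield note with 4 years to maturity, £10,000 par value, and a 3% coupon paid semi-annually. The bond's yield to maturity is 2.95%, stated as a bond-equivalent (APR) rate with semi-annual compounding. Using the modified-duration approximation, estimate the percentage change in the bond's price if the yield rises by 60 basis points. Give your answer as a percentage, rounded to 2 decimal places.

-2.25%

Periodic yield y = 0.01475. Modified duration first:
  t   CF        PV=CF/(1+0.01475)^t    t·PV
  1       150.00       147.8197       147.8197
  2       150.00       145.6710       291.3420
  3       150.00       143.5536       430.6608
  4       150.00       141.4670       565.8678
  5       150.00       139.4107       697.0533
  6       150.00       137.3842       824.3054
  7       150.00       135.3873       947.7109
  8    10,150.00     9,028.0418    72,224.3346
  Σ                 10,018.7352    76,129.0945
P = 10,018.7352; D_Mac = 7.59867 half-year periods = 3.79934 yrs; D_mod = 3.79934/(1+0.01475) = 3.74411 yrs.
ΔP/P ≈ -D_mod · Δy = -3.74411 × (+0.006) = -0.022465 = -2.2465%.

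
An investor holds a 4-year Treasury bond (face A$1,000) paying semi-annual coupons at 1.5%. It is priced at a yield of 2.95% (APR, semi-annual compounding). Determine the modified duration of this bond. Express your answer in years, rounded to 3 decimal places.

Periodic yield y = 0.01475. First find Macaulay duration:
  t   CF        PV=CF/(1+0.01475)^t    t·PV
  1         7.50         7.3910         7.3910
  2         7.50         7.2836        14.5671
  3         7.50         7.1777        21.5330
  4         7.50         7.0733        28.2934
  5         7.50         6.9705        34.8527
  6         7.50         6.8692        41.2153
  7         7.50         6.7694        47.3855
  8     1,007.50       896.1332     7,169.0657
  Σ                    945.6679     7,364.3037
P = 945.6679; Macaulay duration = 7,364.3037 / 945.6679 = 7.78741 half-year periods = 3.89371 years.
Modified duration = D_Mac / (1 + y) = 3.89371 / 1.01475 = 3.83711 years.

3.837 years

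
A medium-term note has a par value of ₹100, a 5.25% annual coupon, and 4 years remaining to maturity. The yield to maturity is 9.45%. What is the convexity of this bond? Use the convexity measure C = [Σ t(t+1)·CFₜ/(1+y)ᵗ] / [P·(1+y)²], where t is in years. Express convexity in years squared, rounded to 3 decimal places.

With y = 0.0945:
  t   CF        PV=CF/(1+0.0945)^t    t·PV        t(t+1)·PV
  1         5.25         4.7967         4.7967           9.5934
  2         5.25         4.3826         8.7651          26.2954
  3         5.25         4.0042        12.0125          48.0500
  4       105.25        73.3431       293.3723       1,466.8613
  Σ                     86.5265       318.9466       1,550.8000
P = 86.5265.
Convexity = Σ t(t+1)·PV / [P·(1+y)²] = 1,550.8000 / (86.5265 × 1.197930) = 14.96150.

14.962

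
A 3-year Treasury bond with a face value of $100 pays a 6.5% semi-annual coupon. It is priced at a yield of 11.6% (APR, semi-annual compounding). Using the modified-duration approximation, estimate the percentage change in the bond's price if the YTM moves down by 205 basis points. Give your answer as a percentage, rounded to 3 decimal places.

Periodic yield y = 0.058. Modified duration first:
  t   CF        PV=CF/(1+0.058)^t    t·PV
  1         3.25         3.0718         3.0718
  2         3.25         2.9034         5.8069
  3         3.25         2.7443         8.2328
  4         3.25         2.5938        10.3753
  5         3.25         2.4516        12.2582
  6       103.25        73.6167       441.6999
  Σ                     87.3816       481.4449
P = 87.3816; D_Mac = 5.50968 half-year periods = 2.75484 yrs; D_mod = 2.75484/(1+0.058) = 2.60382 yrs.
ΔP/P ≈ -D_mod · Δy = -2.60382 × (-0.0205) = +0.053378 = +5.3378%.

+5.338%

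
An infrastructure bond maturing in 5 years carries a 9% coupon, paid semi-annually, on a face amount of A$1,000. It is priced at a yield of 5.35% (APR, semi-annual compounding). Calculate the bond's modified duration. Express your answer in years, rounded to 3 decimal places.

Periodic yield y = 0.02675. First find Macaulay duration:
  t   CF        PV=CF/(1+0.02675)^t    t·PV
  1        45.00        43.8276        43.8276
  2        45.00        42.6858        85.3715
  3        45.00        41.5737       124.7210
  4        45.00        40.4905       161.9622
  5        45.00        39.4356       197.1782
  6        45.00        38.4082       230.4494
  7        45.00        37.4076       261.8530
  8        45.00        36.4330       291.4639
  9        45.00        35.4838       319.3542
  10    1,045.00       802.5446     8,025.4460
  Σ                  1,158.2904     9,741.6270
P = 1,158.2904; Macaulay duration = 9,741.6270 / 1,158.2904 = 8.41035 half-year periods = 4.20517 years.
Modified duration = D_Mac / (1 + y) = 4.20517 / 1.02675 = 4.09562 years.

4.096 years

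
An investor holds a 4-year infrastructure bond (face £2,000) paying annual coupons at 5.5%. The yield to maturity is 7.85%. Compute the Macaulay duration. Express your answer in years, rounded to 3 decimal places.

Periodic yield y = 0.0785. Discount each cash flow and weight by its year:
  t   CF        PV=CF/(1+0.0785)^t    t·PV
  1       110.00       101.9935       101.9935
  2       110.00        94.5698       189.1396
  3       110.00        87.6864       263.0592
  4     2,110.00     1,559.5592     6,238.2367
  Σ                  1,843.8089     6,792.4290
Price P = Σ PV = 1,843.8089.
Macaulay duration = Σ(t·PV) / P = 6,792.4290 / 1,843.8089 = 3.68391 years.

3.684 years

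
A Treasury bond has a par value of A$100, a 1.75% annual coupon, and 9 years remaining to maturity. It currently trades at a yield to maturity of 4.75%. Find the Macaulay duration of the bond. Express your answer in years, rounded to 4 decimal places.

8.3091 years

Periodic yield y = 0.0475. Discount each cash flow and weight by its year:
  t   CF        PV=CF/(1+0.0475)^t    t·PV
  1         1.75         1.6706         1.6706
  2         1.75         1.5949         3.1898
  3         1.75         1.5226         4.5677
  4         1.75         1.4535         5.8141
  5         1.75         1.3876         6.9381
  6         1.75         1.3247         7.9481
  7         1.75         1.2646         8.8523
  8         1.75         1.2073         9.6582
  9       101.75        67.0113       603.1018
  Σ                     78.4371       651.7407
Price P = Σ PV = 78.4371.
Macaulay duration = Σ(t·PV) / P = 651.7407 / 78.4371 = 8.30908 years.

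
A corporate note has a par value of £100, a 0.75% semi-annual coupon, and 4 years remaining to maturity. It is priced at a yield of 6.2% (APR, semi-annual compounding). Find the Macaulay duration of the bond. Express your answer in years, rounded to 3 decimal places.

Periodic yield y = 0.031. Discount each cash flow and weight by its period:
  t   CF        PV=CF/(1+0.031)^t    t·PV
  1        0.375         0.3637         0.3637
  2        0.375         0.3528         0.7056
  3        0.375         0.3422         1.0265
  4        0.375         0.3319         1.3276
  5        0.375         0.3219         1.6096
  6        0.375         0.3122         1.8734
  7        0.375         0.3028         2.1199
  8      100.375        78.6242       628.9936
  Σ                     80.9518       638.0199
Price P = Σ PV = 80.9518.
Macaulay duration = Σ(t·PV) / P = 638.0199 / 80.9518 = 7.88148 half-year periods.
In years: 7.88148 / 2 = 3.94074 years.

3.941 years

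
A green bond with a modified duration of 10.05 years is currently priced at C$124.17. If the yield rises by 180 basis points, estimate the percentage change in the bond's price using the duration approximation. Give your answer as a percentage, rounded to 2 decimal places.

Duration approximation: ΔP/P ≈ -D_mod · Δy = -10.05 × (+0.018) = -0.180900.
As a percentage: -18.0900%.

-18.09%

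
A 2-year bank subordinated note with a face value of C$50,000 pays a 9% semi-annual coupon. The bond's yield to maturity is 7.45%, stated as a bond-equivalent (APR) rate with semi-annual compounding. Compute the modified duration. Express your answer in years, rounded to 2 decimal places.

1.81 years

Periodic yield y = 0.03725. First find Macaulay duration:
  t   CF        PV=CF/(1+0.03725)^t    t·PV
  1     2,250.00     2,169.1974     2,169.1974
  2     2,250.00     2,091.2966     4,182.5932
  3     2,250.00     2,016.1934     6,048.5802
  4    52,250.00    45,139.0610   180,556.2441
  Σ                 51,415.7484   192,956.6149
P = 51,415.7484; Macaulay duration = 192,956.6149 / 51,415.7484 = 3.75287 half-year periods = 1.87643 years.
Modified duration = D_Mac / (1 + y) = 1.87643 / 1.03725 = 1.80905 years.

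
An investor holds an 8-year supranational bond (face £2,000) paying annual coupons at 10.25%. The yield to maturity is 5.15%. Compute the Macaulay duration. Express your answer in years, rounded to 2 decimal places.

6.13 years

Periodic yield y = 0.0515. Discount each cash flow and weight by its year:
  t   CF        PV=CF/(1+0.0515)^t    t·PV
  1       205.00       194.9596       194.9596
  2       205.00       185.4109       370.8218
  3       205.00       176.3299       528.9898
  4       205.00       167.6937       670.7748
  5       205.00       159.4805       797.4023
  6       205.00       151.6695       910.0169
  7       205.00       144.2411     1,009.6875
  8     2,205.00     1,475.4836    11,803.8686
  Σ                  2,655.2687    16,286.5212
Price P = Σ PV = 2,655.2687.
Macaulay duration = Σ(t·PV) / P = 16,286.5212 / 2,655.2687 = 6.13366 years.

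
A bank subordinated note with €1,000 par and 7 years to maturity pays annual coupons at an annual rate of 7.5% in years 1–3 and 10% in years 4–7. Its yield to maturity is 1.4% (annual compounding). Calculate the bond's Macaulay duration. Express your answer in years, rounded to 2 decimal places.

Periodic yield y = 0.014. Discount each cash flow and weight by its year:
  t   CF        PV=CF/(1+0.014)^t    t·PV
  1        75.00        73.9645        73.9645
  2        75.00        72.9433       145.8866
  3        75.00        71.9362       215.8086
  4       100.00        94.5906       378.3626
  5       100.00        93.2847       466.4233
  6       100.00        91.9967       551.9802
  7     1,100.00       997.9919     6,985.9430
  Σ                  1,496.7078     8,818.3688
Price P = Σ PV = 1,496.7078.
Macaulay duration = Σ(t·PV) / P = 8,818.3688 / 1,496.7078 = 5.89184 years.

5.89 years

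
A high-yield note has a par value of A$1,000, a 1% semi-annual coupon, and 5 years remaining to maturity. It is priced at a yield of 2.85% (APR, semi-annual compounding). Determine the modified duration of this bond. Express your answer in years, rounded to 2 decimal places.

4.81 years

Periodic yield y = 0.01425. First find Macaulay duration:
  t   CF        PV=CF/(1+0.01425)^t    t·PV
  1         5.00         4.9298         4.9298
  2         5.00         4.8605         9.7210
  3         5.00         4.7922        14.3766
  4         5.00         4.7249        18.8995
  5         5.00         4.6585        23.2924
  6         5.00         4.5930        27.5582
  7         5.00         4.5285        31.6995
  8         5.00         4.4649        35.7190
  9         5.00         4.4022        39.6194
  10    1,005.00       872.4005     8,724.0048
  Σ                    914.3549     8,929.8202
P = 914.3549; Macaulay duration = 8,929.8202 / 914.3549 = 9.76625 half-year periods = 4.88313 years.
Modified duration = D_Mac / (1 + y) = 4.88313 / 1.01425 = 4.81452 years.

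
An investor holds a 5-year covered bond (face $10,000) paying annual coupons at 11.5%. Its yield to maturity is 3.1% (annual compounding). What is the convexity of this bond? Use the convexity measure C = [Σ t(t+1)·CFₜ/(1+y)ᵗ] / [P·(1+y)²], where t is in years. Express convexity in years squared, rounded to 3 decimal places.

With y = 0.031:
  t   CF        PV=CF/(1+0.031)^t    t·PV        t(t+1)·PV
  1     1,150.00     1,115.4219     1,115.4219       2,230.8438
  2     1,150.00     1,081.8835     2,163.7671       6,491.3012
  3     1,150.00     1,049.3536     3,148.0607      12,592.2428
  4     1,150.00     1,017.8017     4,071.2069      20,356.0343
  5    11,150.00     9,571.5339    47,857.6694     287,146.0164
  Σ                 13,835.9946    58,356.1260     328,816.4386
P = 13,835.9946.
Convexity = Σ t(t+1)·PV / [P·(1+y)²] = 328,816.4386 / (13,835.9946 × 1.062961) = 22.35763.

22.358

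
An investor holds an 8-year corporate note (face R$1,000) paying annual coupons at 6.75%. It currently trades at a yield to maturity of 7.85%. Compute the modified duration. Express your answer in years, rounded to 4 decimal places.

5.9134 years

Periodic yield y = 0.0785. First find Macaulay duration:
  t   CF        PV=CF/(1+0.0785)^t    t·PV
  1        67.50        62.5869        62.5869
  2        67.50        58.0315       116.0629
  3        67.50        53.8076       161.4227
  4        67.50        49.8911       199.5644
  5        67.50        46.2597       231.2986
  6        67.50        42.8926       257.3559
  7        67.50        39.7707       278.3946
  8     1,067.50       583.1855     4,665.4837
  Σ                    936.4255     5,972.1697
P = 936.4255; Macaulay duration = 5,972.1697 / 936.4255 = 6.37762 years.
Modified duration = D_Mac / (1 + y) = 6.37762 / 1.0785 = 5.91342 years.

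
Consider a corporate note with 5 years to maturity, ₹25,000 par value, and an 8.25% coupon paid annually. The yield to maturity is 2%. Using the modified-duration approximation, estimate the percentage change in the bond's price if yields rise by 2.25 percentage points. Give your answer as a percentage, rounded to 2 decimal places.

-9.68%

Periodic yield y = 0.02. Modified duration first:
  t   CF        PV=CF/(1+0.02)^t    t·PV
  1     2,062.50     2,022.0588     2,022.0588
  2     2,062.50     1,982.4106     3,964.8212
  3     2,062.50     1,943.5398     5,830.6194
  4     2,062.50     1,905.4312     7,621.7248
  5    27,062.50    24,511.3400   122,556.7002
  Σ                 32,364.7805   141,995.9245
P = 32,364.7805; D_Mac = 4.38736 yrs; D_mod = 4.38736/(1+0.02) = 4.30133 yrs.
ΔP/P ≈ -D_mod · Δy = -4.30133 × (+0.0225) = -0.096780 = -9.6780%.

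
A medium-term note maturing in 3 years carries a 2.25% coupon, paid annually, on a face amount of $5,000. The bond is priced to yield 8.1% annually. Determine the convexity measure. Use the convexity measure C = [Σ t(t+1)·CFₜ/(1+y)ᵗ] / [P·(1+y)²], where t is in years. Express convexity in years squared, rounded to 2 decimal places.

9.94

With y = 0.081:
  t   CF        PV=CF/(1+0.081)^t    t·PV        t(t+1)·PV
  1       112.50       104.0703       104.0703         208.1406
  2       112.50        96.2723       192.5445         577.6335
  3     5,112.50     4,047.2147    12,141.6440      48,566.5759
  Σ                  4,247.5572    12,438.2588      49,352.3500
P = 4,247.5572.
Convexity = Σ t(t+1)·PV / [P·(1+y)²] = 49,352.3500 / (4,247.5572 × 1.168561) = 9.94299.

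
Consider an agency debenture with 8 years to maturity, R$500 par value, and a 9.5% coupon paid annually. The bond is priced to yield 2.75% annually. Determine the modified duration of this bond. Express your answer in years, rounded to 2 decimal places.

6.17 years

Periodic yield y = 0.0275. First find Macaulay duration:
  t   CF        PV=CF/(1+0.0275)^t    t·PV
  1        47.50        46.2287        46.2287
  2        47.50        44.9914        89.9829
  3        47.50        43.7873       131.3619
  4        47.50        42.6154       170.4615
  5        47.50        41.4748       207.3741
  6        47.50        40.3648       242.1887
  7        47.50        39.2845       274.9912
  8       547.50       440.6862     3,525.4898
  Σ                    739.4331     4,688.0788
P = 739.4331; Macaulay duration = 4,688.0788 / 739.4331 = 6.34010 years.
Modified duration = D_Mac / (1 + y) = 6.34010 / 1.0275 = 6.17041 years.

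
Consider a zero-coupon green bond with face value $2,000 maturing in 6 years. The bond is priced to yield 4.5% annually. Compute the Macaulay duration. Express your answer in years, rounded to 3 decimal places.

6.000 years

A zero-coupon bond has a single cash flow at maturity, so its Macaulay duration equals its maturity: 6 years.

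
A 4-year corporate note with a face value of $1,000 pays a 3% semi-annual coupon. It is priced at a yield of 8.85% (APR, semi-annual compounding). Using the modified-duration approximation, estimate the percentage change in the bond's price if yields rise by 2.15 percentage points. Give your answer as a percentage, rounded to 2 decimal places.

-7.76%

Periodic yield y = 0.04425. Modified duration first:
  t   CF        PV=CF/(1+0.04425)^t    t·PV
  1        15.00        14.3644        14.3644
  2        15.00        13.7557        27.5114
  3        15.00        13.1728        39.5184
  4        15.00        12.6146        50.4584
  5        15.00        12.0801        60.4003
  6        15.00        11.5682        69.4090
  7        15.00        11.0780        77.5457
  8     1,015.00       717.8442     5,742.7533
  Σ                    806.4778     6,081.9607
P = 806.4778; D_Mac = 7.54139 half-year periods = 3.77069 yrs; D_mod = 3.77069/(1+0.04425) = 3.61091 yrs.
ΔP/P ≈ -D_mod · Δy = -3.61091 × (+0.0215) = -0.077635 = -7.7635%.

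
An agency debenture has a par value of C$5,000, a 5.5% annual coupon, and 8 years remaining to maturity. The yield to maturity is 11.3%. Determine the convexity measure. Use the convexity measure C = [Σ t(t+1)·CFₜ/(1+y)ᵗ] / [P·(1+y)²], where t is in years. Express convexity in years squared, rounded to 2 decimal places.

With y = 0.113:
  t   CF        PV=CF/(1+0.113)^t    t·PV        t(t+1)·PV
  1       275.00       247.0800       247.0800         494.1599
  2       275.00       221.9946       443.9892       1,331.9675
  3       275.00       199.4560       598.3681       2,393.4725
  4       275.00       179.2058       716.8232       3,584.1158
  5       275.00       161.0115       805.0575       4,830.3447
  6       275.00       144.6644       867.9865       6,075.9053
  7       275.00       129.9770       909.8391       7,278.7126
  8     5,275.00     2,240.0677    17,920.5418     161,284.8764
  Σ                  3,523.4570    22,509.6852     187,273.5548
P = 3,523.4570.
Convexity = Σ t(t+1)·PV / [P·(1+y)²] = 187,273.5548 / (3,523.4570 × 1.238769) = 42.90591.

42.91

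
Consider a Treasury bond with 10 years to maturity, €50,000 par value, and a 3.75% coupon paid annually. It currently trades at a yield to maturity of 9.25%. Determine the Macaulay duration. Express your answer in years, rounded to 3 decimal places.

8.091 years

Periodic yield y = 0.0925. Discount each cash flow and weight by its year:
  t   CF        PV=CF/(1+0.0925)^t    t·PV
  1     1,875.00     1,716.2471     1,716.2471
  2     1,875.00     1,570.9356     3,141.8712
  3     1,875.00     1,437.9273     4,313.7820
  4     1,875.00     1,316.1806     5,264.7225
  5     1,875.00     1,204.7420     6,023.7099
  6     1,875.00     1,102.7387     6,616.4319
  7     1,875.00     1,009.3718     7,065.6024
  8     1,875.00       923.9101     7,391.2807
  9     1,875.00       845.6843     7,611.1586
  10   51,875.00    21,416.2611   214,162.6112
  Σ                 32,543.9986   263,307.4173
Price P = Σ PV = 32,543.9986.
Macaulay duration = Σ(t·PV) / P = 263,307.4173 / 32,543.9986 = 8.09081 years.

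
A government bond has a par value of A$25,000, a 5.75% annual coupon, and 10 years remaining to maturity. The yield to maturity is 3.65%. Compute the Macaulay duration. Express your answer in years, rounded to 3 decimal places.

8.060 years

Periodic yield y = 0.0365. Discount each cash flow and weight by its year:
  t   CF        PV=CF/(1+0.0365)^t    t·PV
  1     1,437.50     1,386.8789     1,386.8789
  2     1,437.50     1,338.0404     2,676.0809
  3     1,437.50     1,290.9218     3,872.7654
  4     1,437.50     1,245.4624     4,981.8497
  5     1,437.50     1,201.6039     6,008.0194
  6     1,437.50     1,159.2898     6,955.7388
  7     1,437.50     1,118.4658     7,829.2606
  8     1,437.50     1,079.0794     8,632.6352
  9     1,437.50     1,041.0800     9,369.7198
  10   26,437.50    18,472.5700   184,725.6998
  Σ                 29,333.3924   236,438.6485
Price P = Σ PV = 29,333.3924.
Macaulay duration = Σ(t·PV) / P = 236,438.6485 / 29,333.3924 = 8.06039 years.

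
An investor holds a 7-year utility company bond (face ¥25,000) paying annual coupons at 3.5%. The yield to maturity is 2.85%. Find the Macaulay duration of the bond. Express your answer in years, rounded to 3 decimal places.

Periodic yield y = 0.0285. Discount each cash flow and weight by its year:
  t   CF        PV=CF/(1+0.0285)^t    t·PV
  1       875.00       850.7535       850.7535
  2       875.00       827.1789     1,654.3579
  3       875.00       804.2576     2,412.7728
  4       875.00       781.9714     3,127.8856
  5       875.00       760.3028     3,801.5139
  6       875.00       739.2346     4,435.4075
  7    25,875.00    21,254.4703   148,781.2922
  Σ                 26,018.1691   165,063.9833
Price P = Σ PV = 26,018.1691.
Macaulay duration = Σ(t·PV) / P = 165,063.9833 / 26,018.1691 = 6.34418 years.

6.344 years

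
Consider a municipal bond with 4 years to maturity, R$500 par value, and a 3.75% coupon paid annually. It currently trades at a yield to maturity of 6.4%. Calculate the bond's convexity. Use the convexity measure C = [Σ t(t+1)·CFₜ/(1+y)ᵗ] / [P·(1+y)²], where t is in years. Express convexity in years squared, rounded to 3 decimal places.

With y = 0.064:
  t   CF        PV=CF/(1+0.064)^t    t·PV        t(t+1)·PV
  1        18.75        17.6222        17.6222          35.2444
  2        18.75        16.5622        33.1244          99.3732
  3        18.75        15.5660        46.6979         186.7917
  4       518.75       404.7544     1,619.0177       8,095.0884
  Σ                    454.5048     1,716.4622       8,416.4976
P = 454.5048.
Convexity = Σ t(t+1)·PV / [P·(1+y)²] = 8,416.4976 / (454.5048 × 1.132096) = 16.35723.

16.357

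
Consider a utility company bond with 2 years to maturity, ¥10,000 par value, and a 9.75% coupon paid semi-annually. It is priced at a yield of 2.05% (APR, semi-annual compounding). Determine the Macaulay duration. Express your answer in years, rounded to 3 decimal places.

Periodic yield y = 0.01025. Discount each cash flow and weight by its period:
  t   CF        PV=CF/(1+0.01025)^t    t·PV
  1       487.50       482.5538       482.5538
  2       487.50       477.6578       955.3157
  3       487.50       472.8115     1,418.4345
  4    10,487.50    10,068.3090    40,273.2362
  Σ                 11,501.3322    43,129.5402
Price P = Σ PV = 11,501.3322.
Macaulay duration = Σ(t·PV) / P = 43,129.5402 / 11,501.3322 = 3.74996 half-year periods.
In years: 3.74996 / 2 = 1.87498 years.

1.875 years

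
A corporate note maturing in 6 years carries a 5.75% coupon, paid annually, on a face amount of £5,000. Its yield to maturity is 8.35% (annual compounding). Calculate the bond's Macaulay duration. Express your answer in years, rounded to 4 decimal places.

5.1842 years

Periodic yield y = 0.0835. Discount each cash flow and weight by its year:
  t   CF        PV=CF/(1+0.0835)^t    t·PV
  1       287.50       265.3438       265.3438
  2       287.50       244.8951       489.7901
  3       287.50       226.0222       678.0666
  4       287.50       208.6038       834.4151
  5       287.50       192.5277       962.6386
  6     5,287.50     3,267.9612    19,607.7670
  Σ                  4,405.3537    22,838.0212
Price P = Σ PV = 4,405.3537.
Macaulay duration = Σ(t·PV) / P = 22,838.0212 / 4,405.3537 = 5.18415 years.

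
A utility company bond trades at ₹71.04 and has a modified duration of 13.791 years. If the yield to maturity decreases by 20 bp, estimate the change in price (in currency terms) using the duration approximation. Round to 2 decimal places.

Duration approximation: ΔP/P ≈ -D_mod · Δy = -13.791 × (-0.002) = +0.027582.
ΔP ≈ 71.04 × (+0.027582) = +1.95942528.

+₹1.96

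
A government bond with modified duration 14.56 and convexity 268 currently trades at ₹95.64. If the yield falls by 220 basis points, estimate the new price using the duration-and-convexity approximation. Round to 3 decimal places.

₹132.478

Duration effect: -D_mod·Δy = -14.56 × (-0.022) = +0.320320
Convexity effect: ½·C·(Δy)² = 0.5 × 268 × (-0.022)² = +0.0648560
ΔP/P ≈ +0.320320 + 0.0648560 = +0.385176
New price ≈ 95.64 × (1 + 0.385176) = 132.47823264.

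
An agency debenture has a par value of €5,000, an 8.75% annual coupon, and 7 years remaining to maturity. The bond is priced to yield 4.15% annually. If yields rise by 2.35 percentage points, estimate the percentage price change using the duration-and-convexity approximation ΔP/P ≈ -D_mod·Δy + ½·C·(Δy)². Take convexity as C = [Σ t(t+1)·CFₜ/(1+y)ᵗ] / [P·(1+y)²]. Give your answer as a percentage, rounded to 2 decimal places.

With y = 0.0415:
  t   CF        PV=CF/(1+0.0415)^t    t·PV        t(t+1)·PV
  1       437.50       420.0672       420.0672         840.1344
  2       437.50       403.3291       806.6581       2,419.9743
  3       437.50       387.2579     1,161.7736       4,647.0942
  4       437.50       371.8270     1,487.3081       7,436.5406
  5       437.50       357.0111     1,785.0554      10,710.3322
  6       437.50       342.7855     2,056.7129      14,396.9900
  7     5,437.50     4,090.5749    28,634.0244     229,072.1948
  Σ                  6,372.8526    36,351.5996     269,523.2606
P = 6,372.8526; D_Mac = 5.70413 yrs; D_mod = 5.47684 yrs; C = 38.98916.
Duration effect: -5.47684 × (+0.0235) = -0.128706
Convexity effect: 0.5 × 38.98916 × (0.0235)² = +0.0107659
ΔP/P ≈ -0.128706 + 0.0107659 = -0.117940 = -11.7940%.

-11.79%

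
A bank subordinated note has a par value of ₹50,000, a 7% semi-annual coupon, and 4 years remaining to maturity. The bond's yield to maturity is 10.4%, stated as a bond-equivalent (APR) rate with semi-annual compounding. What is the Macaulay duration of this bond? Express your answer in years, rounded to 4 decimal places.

3.5259 years

Periodic yield y = 0.052. Discount each cash flow and weight by its period:
  t   CF        PV=CF/(1+0.052)^t    t·PV
  1     1,750.00     1,663.4981     1,663.4981
  2     1,750.00     1,581.2720     3,162.5439
  3     1,750.00     1,503.1102     4,509.3307
  4     1,750.00     1,428.8120     5,715.2480
  5     1,750.00     1,358.1863     6,790.9316
  6     1,750.00     1,291.0516     7,746.3098
  7     1,750.00     1,227.2354     8,590.6477
  8    51,750.00    34,497.2468   275,977.9743
  Σ                 44,550.4124   314,156.4841
Price P = Σ PV = 44,550.4124.
Macaulay duration = Σ(t·PV) / P = 314,156.4841 / 44,550.4124 = 7.05171 half-year periods.
In years: 7.05171 / 2 = 3.52585 years.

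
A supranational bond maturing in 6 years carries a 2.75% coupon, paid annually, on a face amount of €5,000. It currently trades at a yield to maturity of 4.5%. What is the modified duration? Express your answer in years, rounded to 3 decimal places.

Periodic yield y = 0.045. First find Macaulay duration:
  t   CF        PV=CF/(1+0.045)^t    t·PV
  1       137.50       131.5789       131.5789
  2       137.50       125.9129       251.8257
  3       137.50       120.4908       361.4723
  4       137.50       115.3022       461.2087
  5       137.50       110.3370       551.6851
  6     5,137.50     3,945.0644    23,670.3861
  Σ                  4,548.6862    25,428.1570
P = 4,548.6862; Macaulay duration = 25,428.1570 / 4,548.6862 = 5.59022 years.
Modified duration = D_Mac / (1 + y) = 5.59022 / 1.045 = 5.34949 years.

5.349 years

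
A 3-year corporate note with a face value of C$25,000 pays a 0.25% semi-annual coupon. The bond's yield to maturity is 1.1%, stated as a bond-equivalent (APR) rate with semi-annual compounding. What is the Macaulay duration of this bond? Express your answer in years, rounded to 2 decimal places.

Periodic yield y = 0.0055. Discount each cash flow and weight by its period:
  t   CF        PV=CF/(1+0.0055)^t    t·PV
  1        31.25        31.0791        31.0791
  2        31.25        30.9091        61.8181
  3        31.25        30.7400        92.2200
  4        31.25        30.5719       122.2874
  5        31.25        30.4046       152.0231
  6    25,031.25    24,220.8895   145,325.3369
  Σ                 24,374.5941   145,784.7646
Price P = Σ PV = 24,374.5941.
Macaulay duration = Σ(t·PV) / P = 145,784.7646 / 24,374.5941 = 5.98101 half-year periods.
In years: 5.98101 / 2 = 2.99051 years.

2.99 years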